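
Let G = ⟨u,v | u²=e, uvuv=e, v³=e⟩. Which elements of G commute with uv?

⟨uv⟩ ⊆ C_G(uv) since powers of uv commute with uv; so |C_G(uv)| ≥ |⟨uv⟩| = 2.
By orbit–stabilizer, |C_G(uv)| = |G| / |conj. class of uv| = 6 / 3 = 2.
The 2 elements commuting with uv are {e, uv}.

Answer: {e, uv}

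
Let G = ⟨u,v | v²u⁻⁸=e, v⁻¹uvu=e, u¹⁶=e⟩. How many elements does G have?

Enumerate words in the generators, reducing via the relations: the distinct elements are
  {e, u, v, uv, u², u³, u⁴, u⁵, u⁶, u⁷, u⁸, u⁹, u²v, u³v, u¹², u¹³, u¹¹, u¹⁰, u¹⁴, u¹⁵, u⁴v, u⁵v, u⁶v, u⁷v, v⁻¹, uv⁻¹, u²v⁻¹, u³v⁻¹, u⁴v⁻¹, u⁵v⁻¹, u⁶v⁻¹, u⁷v⁻¹}.
No further products give new elements, so |G| = 32.

Answer: 32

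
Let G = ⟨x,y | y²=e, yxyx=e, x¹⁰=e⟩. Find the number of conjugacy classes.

The conjugacy classes (representative and size) are:
  [e] (size 1), [x] (size 2), [x²] (size 2), [x³] (size 2), [x⁴] (size 2), [x⁵] (size 1), [x²y] (size 5), [x³y] (size 5).
Class equation: 1 + 2 + 2 + 2 + 2 + 1 + 5 + 5 = 20 = |G|. So G has 8 conjugacy classes.

Answer: 8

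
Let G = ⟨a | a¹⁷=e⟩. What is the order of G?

G is generated by a single element, so G is cyclic. The relator gives a¹⁷ = e and no smaller power is forced to be e, so the 17 powers {a, e, a², a³, a⁴, a⁵, a⁶, a⁷, a⁸, a⁹, a¹², a¹³, a¹¹, a¹⁰, a¹⁴, a¹⁵, a¹⁶} are distinct. Hence |G| = 17.

Answer: 17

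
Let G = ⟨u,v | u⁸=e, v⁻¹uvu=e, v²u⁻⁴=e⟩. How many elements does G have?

Enumerate words in the generators, reducing via the relations: the distinct elements are
  {e, u, v, uv, u², u³, u⁴, u⁵, u⁶, u⁷, u²v, u³v, v⁻¹, uv⁻¹, u²v⁻¹, u³v⁻¹}.
No further products give new elements, so |G| = 16.

Answer: 16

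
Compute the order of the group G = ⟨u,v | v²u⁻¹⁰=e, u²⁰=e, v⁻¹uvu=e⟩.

Enumerate words in the generators, reducing via the relations: the distinct elements are
  {e, u, v, uv, u², u³, u⁴, u⁵, u⁶, u⁷, u⁸, u⁹, u²v, u³v, u¹², u¹³, u¹¹, u¹⁰, u¹⁴, u¹⁵, u¹⁶, u¹⁷, u¹⁸, u¹⁹, u⁴v, u⁵v, u⁶v, u⁷v, u⁸v, u⁹v, v⁻¹, uv⁻¹, u²v⁻¹, u³v⁻¹, u⁴v⁻¹, u⁵v⁻¹, u⁶v⁻¹, u⁷v⁻¹, u⁸v⁻¹, u⁹v⁻¹}.
No further products give new elements, so |G| = 40.

Answer: 40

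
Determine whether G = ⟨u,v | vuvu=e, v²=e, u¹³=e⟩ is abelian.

u·v = uv but v·u = u¹²v, so u·v ≠ v·u and G is not abelian.

Answer: No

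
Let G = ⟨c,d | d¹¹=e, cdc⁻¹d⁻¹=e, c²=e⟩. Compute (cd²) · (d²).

Compute (cd²) · (d²) by multiplying left to right and reducing via the relations at each step:
  (cd²) · d² = cd⁴

Answer: cd⁴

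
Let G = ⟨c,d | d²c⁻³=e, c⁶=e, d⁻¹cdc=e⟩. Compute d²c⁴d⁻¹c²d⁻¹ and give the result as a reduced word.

Multiply left to right, reducing at each step:
  (c³) · c⁴ = c
  c · d⁻¹ = cd⁻¹
  (cd⁻¹) · c² = c²d
  (c²d) · d⁻¹ = c²

Answer: c²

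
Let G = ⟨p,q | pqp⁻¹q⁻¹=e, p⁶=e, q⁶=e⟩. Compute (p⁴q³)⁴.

Compute successive powers of (p⁴q³), reducing at each step:
  (p⁴q³)²: (p⁴q³) · p⁴ = p²q³;   (p²q³) · q³ = p²
  (p⁴q³)³: (p²) · p⁴ = e;   e · q³ = q³
  (p⁴q³)⁴: (q³) · p⁴ = p⁴q³;   (p⁴q³) · q³ = p⁴

Answer: p⁴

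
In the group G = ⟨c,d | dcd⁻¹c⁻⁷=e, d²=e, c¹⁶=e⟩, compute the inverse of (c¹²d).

The order of (c¹²d) is 2 (smallest k with (c¹²d)ᵏ = e), so (c¹²d)⁻¹ = (c¹²d)¹ = c¹²d.
Check: (c¹²d) · (c¹²d) → (c¹²d) · c¹² = d;   d · d = e, giving e as required.

Answer: c¹²d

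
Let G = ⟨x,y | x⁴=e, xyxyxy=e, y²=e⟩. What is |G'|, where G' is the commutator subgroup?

G' = [G, G] is generated by all commutators. The generator-pair commutators are: [x, y] = x²yx.
The subgroup they normally generate is {e, x², xy, yx³, x²yx, x³y, x²yx³, yx, xyx², yx²y, x²yx²y, x³yx²}, of order 12.
Check: |G/G'| = 24/12 = 2 is the order of the abelianisation.

Answer: 12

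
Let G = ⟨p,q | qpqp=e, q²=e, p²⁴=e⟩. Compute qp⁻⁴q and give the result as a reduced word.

Multiply left to right, reducing at each step:
  q · p⁻⁴ = p⁴q
  (p⁴q) · q = p⁴

Answer: p⁴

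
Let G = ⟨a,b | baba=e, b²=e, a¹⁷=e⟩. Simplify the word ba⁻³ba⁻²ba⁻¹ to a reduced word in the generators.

Multiply left to right, reducing at each step:
  b · a⁻³ = a³b
  (a³b) · b = a³
  (a³) · a⁻² = a
  a · b = ab
  (ab) · a⁻¹ = a²b

Answer: a²b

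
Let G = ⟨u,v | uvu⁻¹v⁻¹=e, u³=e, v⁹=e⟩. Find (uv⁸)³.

Compute successive powers of (uv⁸), reducing at each step:
  (uv⁸)²: (uv⁸) · u = u²v⁸;   (u²v⁸) · v⁸ = u²v⁷
  (uv⁸)³: (u²v⁷) · u = v⁷;   (v⁷) · v⁸ = v⁶

Answer: v⁶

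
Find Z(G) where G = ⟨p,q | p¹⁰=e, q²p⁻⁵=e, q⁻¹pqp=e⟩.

An element z ∈ Z(G) iff z commutes with every generator.
For example p⁵ is central: (p⁵)·p = p⁶ = p·(p⁵); (p⁵)·q = q⁻¹ = q·(p⁵).
Whereas p ∉ Z(G) since p·q = pq ≠ p⁴q⁻¹ = q·p.
Checking each of the 20 elements this way gives Z(G) = {e, p⁵}, of order 2.

Answer: {e, p⁵}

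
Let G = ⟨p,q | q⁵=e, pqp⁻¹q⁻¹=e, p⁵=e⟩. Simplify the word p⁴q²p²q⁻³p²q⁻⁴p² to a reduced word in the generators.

Multiply left to right, reducing at each step:
  (p⁴) · q² = p⁴q²
  (p⁴q²) · p² = pq²
  (pq²) · q⁻³ = pq⁴
  (pq⁴) · p² = p³q⁴
  (p³q⁴) · q⁻⁴ = p³
  (p³) · p² = e

Answer: e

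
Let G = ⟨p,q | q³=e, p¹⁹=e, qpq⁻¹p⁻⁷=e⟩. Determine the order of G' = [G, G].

G' = [G, G] is generated by all commutators. The generator-pair commutators are: [p, q] = p¹³.
The subgroup they normally generate is {e, p, p², p³, p⁴, p⁵, p⁶, p⁷, p⁸, p⁹, p¹⁰, p¹¹, p¹², p¹³, p¹⁴, p¹⁵, p¹⁶, p¹⁷, p¹⁸}, of order 19.
Check: |G/G'| = 57/19 = 3 is the order of the abelianisation.

Answer: 19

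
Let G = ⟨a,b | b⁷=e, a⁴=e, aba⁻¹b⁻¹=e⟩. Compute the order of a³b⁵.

Compute successive powers until reaching e:
  (a³b⁵)¹ = a³b⁵, (a³b⁵)² = a²b³, (a³b⁵)³ = ab, (a³b⁵)⁴ = b⁶, (a³b⁵)⁵ = a³b⁴, (a³b⁵)⁶ = a²b², (a³b⁵)⁷ = a, (a³b⁵)⁸ = b⁵, (a³b⁵)⁹ = a³b³, (a³b⁵)¹⁰ = a²b, (a³b⁵)¹¹ = ab⁶, (a³b⁵)¹² = b⁴, (a³b⁵)¹³ = a³b², (a³b⁵)¹⁴ = a², (a³b⁵)¹⁵ = ab⁵, (a³b⁵)¹⁶ = b³, (a³b⁵)¹⁷ = a³b, (a³b⁵)¹⁸ = a²b⁶, (a³b⁵)¹⁹ = ab⁴, (a³b⁵)²⁰ = b², (a³b⁵)²¹ = a³, (a³b⁵)²² = a²b⁵, (a³b⁵)²³ = ab³, (a³b⁵)²⁴ = b, (a³b⁵)²⁵ = a³b⁶, (a³b⁵)²⁶ = a²b⁴, (a³b⁵)²⁷ = ab², (a³b⁵)²⁸ = e.
The smallest positive k with (a³b⁵)ᵏ = e is 28.

Answer: 28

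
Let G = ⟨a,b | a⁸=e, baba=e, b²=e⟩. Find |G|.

Enumerate words in the generators, reducing via the relations: the distinct elements are
  {a, b, e, ab, a², a³, a⁴, a⁵, a⁶, a⁷, a²b, a³b, a⁴b, a⁵b, a⁶b, a⁷b}.
No further products give new elements, so |G| = 16.

Answer: 16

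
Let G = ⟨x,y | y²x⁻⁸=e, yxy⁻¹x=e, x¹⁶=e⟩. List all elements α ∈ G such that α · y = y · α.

⟨y⟩ ⊆ C_G(y) since powers of y commute with y; so |C_G(y)| ≥ |⟨y⟩| = 4.
By orbit–stabilizer, |C_G(y)| = |G| / |conj. class of y| = 32 / 8 = 4.
The 4 elements commuting with y are {e, x⁸, y, y⁻¹}.

Answer: {e, x⁸, y, y⁻¹}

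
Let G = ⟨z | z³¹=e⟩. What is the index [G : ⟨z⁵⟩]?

First find ord(z⁵) by computing successive powers:
  (z⁵)¹ = z⁵, (z⁵)² = z¹⁰, (z⁵)³ = z¹⁵, (z⁵)⁴ = z²⁰, (z⁵)⁵ = z²⁵, (z⁵)⁶ = z³⁰, (z⁵)⁷ = z⁴, (z⁵)⁸ = z⁹, (z⁵)⁹ = z¹⁴, (z⁵)¹⁰ = z¹⁹, (z⁵)¹¹ = z²⁴, (z⁵)¹² = z²⁹, (z⁵)¹³ = z³, (z⁵)¹⁴ = z⁸, (z⁵)¹⁵ = z¹³, (z⁵)¹⁶ = z¹⁸, (z⁵)¹⁷ = z²³, (z⁵)¹⁸ = z²⁸, (z⁵)¹⁹ = z², (z⁵)²⁰ = z⁷, (z⁵)²¹ = z¹², (z⁵)²² = z¹⁷, (z⁵)²³ = z²², (z⁵)²⁴ = z²⁷, (z⁵)²⁵ = z, (z⁵)²⁶ = z⁶, (z⁵)²⁷ = z¹¹, (z⁵)²⁸ = z¹⁶, (z⁵)²⁹ = z²¹, (z⁵)³⁰ = z²⁶, (z⁵)³¹ = e.
So |⟨z⁵⟩| = ord(z⁵) = 31. With |G| = 31, by Lagrange [G : ⟨z⁵⟩] = 31/31 = 1.

Answer: 1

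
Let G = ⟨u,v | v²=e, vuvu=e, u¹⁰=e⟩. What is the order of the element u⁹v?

Compute successive powers until reaching e:
  (u⁹v)¹ = u⁹v, (u⁹v)² = e.
The smallest positive k with (u⁹v)ᵏ = e is 2.

Answer: 2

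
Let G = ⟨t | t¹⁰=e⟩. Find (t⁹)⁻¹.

The order of (t⁹) is 10 (smallest k with (t⁹)ᵏ = e), so (t⁹)⁻¹ = (t⁹)⁹ = t.
Check: (t⁹) · t → (t⁹) · t = e, giving e as required.

Answer: t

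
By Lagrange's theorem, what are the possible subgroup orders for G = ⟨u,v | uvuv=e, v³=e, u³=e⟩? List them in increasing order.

|G| = 12 = 2² · 3. By Lagrange's theorem the order of any subgroup divides 12; the divisors of 12 are 1, 2, 3, 4, 6, 12.

Answer: 1, 2, 3, 4, 6, 12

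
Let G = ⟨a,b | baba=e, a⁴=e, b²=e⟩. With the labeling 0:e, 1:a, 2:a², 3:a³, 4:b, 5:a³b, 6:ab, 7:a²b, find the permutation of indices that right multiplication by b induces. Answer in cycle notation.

(0 4)(1 6)(2 7)(3 5)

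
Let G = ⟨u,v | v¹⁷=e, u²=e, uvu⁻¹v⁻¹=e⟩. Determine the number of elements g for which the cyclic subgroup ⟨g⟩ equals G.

G is cyclic of order 34. An element generates G iff its order is 34, and a cyclic group of order 34 has exactly φ(34) = 16 such elements.

Answer: 16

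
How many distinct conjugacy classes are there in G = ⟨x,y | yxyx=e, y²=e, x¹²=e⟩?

The conjugacy classes (representative and size) are:
  [e] (size 1), [x¹¹] (size 2), [x²] (size 2), [x⁹] (size 2), [x⁴] (size 2), [x⁵] (size 2), [x⁶] (size 1), [y] (size 6), [xy] (size 6).
Class equation: 1 + 2 + 2 + 2 + 2 + 2 + 1 + 6 + 6 = 24 = |G|. So G has 9 conjugacy classes.

Answer: 9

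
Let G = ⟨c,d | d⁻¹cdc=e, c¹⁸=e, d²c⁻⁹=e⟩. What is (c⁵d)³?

Compute successive powers of (c⁵d), reducing at each step:
  (c⁵d)²: (c⁵d) · c⁵ = d;   d · d = c⁹
  (c⁵d)³: (c⁹) · c⁵ = c¹⁴;   (c¹⁴) · d = c⁵d⁻¹

Answer: c⁵d⁻¹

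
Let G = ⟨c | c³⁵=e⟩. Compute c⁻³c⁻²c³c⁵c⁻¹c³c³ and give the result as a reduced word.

Multiply left to right, reducing at each step:
  (c³²) · c⁻² = c³⁰
  (c³⁰) · c³ = c³³
  (c³³) · c⁵ = c³
  (c³) · c⁻¹ = c²
  (c²) · c³ = c⁵
  (c⁵) · c³ = c⁸

Answer: c⁸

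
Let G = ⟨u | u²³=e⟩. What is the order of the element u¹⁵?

Compute successive powers until reaching e:
  (u¹⁵)¹ = u¹⁵, (u¹⁵)² = u⁷, (u¹⁵)³ = u²², (u¹⁵)⁴ = u¹⁴, (u¹⁵)⁵ = u⁶, (u¹⁵)⁶ = u²¹, (u¹⁵)⁷ = u¹³, (u¹⁵)⁸ = u⁵, (u¹⁵)⁹ = u²⁰, (u¹⁵)¹⁰ = u¹², (u¹⁵)¹¹ = u⁴, (u¹⁵)¹² = u¹⁹, (u¹⁵)¹³ = u¹¹, (u¹⁵)¹⁴ = u³, (u¹⁵)¹⁵ = u¹⁸, (u¹⁵)¹⁶ = u¹⁰, (u¹⁵)¹⁷ = u², (u¹⁵)¹⁸ = u¹⁷, (u¹⁵)¹⁹ = u⁹, (u¹⁵)²⁰ = u, (u¹⁵)²¹ = u¹⁶, (u¹⁵)²² = u⁸, (u¹⁵)²³ = e.
The smallest positive k with (u¹⁵)ᵏ = e is 23.

Answer: 23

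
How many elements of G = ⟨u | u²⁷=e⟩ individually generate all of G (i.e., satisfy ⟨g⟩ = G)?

G is cyclic of order 27. An element generates G iff its order is 27, and a cyclic group of order 27 has exactly φ(27) = 18 such elements.

Answer: 18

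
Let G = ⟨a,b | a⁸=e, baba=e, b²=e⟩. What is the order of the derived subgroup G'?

G' = [G, G] is generated by all commutators. The generator-pair commutators are: [a, b] = a².
The subgroup they normally generate is {e, a², a⁴, a⁶}, of order 4.
Check: |G/G'| = 16/4 = 4 is the order of the abelianisation.

Answer: 4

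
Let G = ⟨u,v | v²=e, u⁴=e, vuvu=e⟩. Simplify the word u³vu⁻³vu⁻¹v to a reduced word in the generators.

Multiply left to right, reducing at each step:
  (u³) · v = u³v
  (u³v) · u⁻³ = u²v
  (u²v) · v = u²
  (u²) · u⁻¹ = u
  u · v = uv

Answer: uv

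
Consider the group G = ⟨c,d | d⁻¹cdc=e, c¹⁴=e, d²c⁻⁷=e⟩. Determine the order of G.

Enumerate words in the generators, reducing via the relations: the distinct elements are
  {c, d, e, cd, c², c³, c⁴, c⁵, c⁶, c⁷, c⁸, c⁹, c²d, c³d, c¹², c¹³, c¹¹, c¹⁰, c⁴d, c⁵d, c⁶d, d⁻¹, cd⁻¹, c²d⁻¹, c³d⁻¹, c⁴d⁻¹, c⁵d⁻¹, c⁶d⁻¹}.
No further products give new elements, so |G| = 28.

Answer: 28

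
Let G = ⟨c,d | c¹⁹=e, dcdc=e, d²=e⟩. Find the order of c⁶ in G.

Compute successive powers until reaching e:
  (c⁶)¹ = c⁶, (c⁶)² = c¹², (c⁶)³ = c¹⁸, (c⁶)⁴ = c⁵, (c⁶)⁵ = c¹¹, (c⁶)⁶ = c¹⁷, (c⁶)⁷ = c⁴, (c⁶)⁸ = c¹⁰, (c⁶)⁹ = c¹⁶, (c⁶)¹⁰ = c³, (c⁶)¹¹ = c⁹, (c⁶)¹² = c¹⁵, (c⁶)¹³ = c², (c⁶)¹⁴ = c⁸, (c⁶)¹⁵ = c¹⁴, (c⁶)¹⁶ = c, (c⁶)¹⁷ = c⁷, (c⁶)¹⁸ = c¹³, (c⁶)¹⁹ = e.
The smallest positive k with (c⁶)ᵏ = e is 19.

Answer: 19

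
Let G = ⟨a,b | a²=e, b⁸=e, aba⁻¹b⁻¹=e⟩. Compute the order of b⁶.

Compute successive powers until reaching e:
  (b⁶)¹ = b⁶, (b⁶)² = b⁴, (b⁶)³ = b², (b⁶)⁴ = e.
The smallest positive k with (b⁶)ᵏ = e is 4.

Answer: 4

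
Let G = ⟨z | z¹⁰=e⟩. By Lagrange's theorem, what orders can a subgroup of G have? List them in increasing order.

|G| = 10 = 2 · 5. By Lagrange's theorem the order of any subgroup divides 10; the divisors of 10 are 1, 2, 5, 10.

Answer: 1, 2, 5, 10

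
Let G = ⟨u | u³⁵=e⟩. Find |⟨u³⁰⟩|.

|⟨u³⁰⟩| equals the order of u³⁰. Compute successive powers until reaching e:
  (u³⁰)¹ = u³⁰, (u³⁰)² = u²⁵, (u³⁰)³ = u²⁰, (u³⁰)⁴ = u¹⁵, (u³⁰)⁵ = u¹⁰, (u³⁰)⁶ = u⁵, (u³⁰)⁷ = e.
The smallest positive k with (u³⁰)ᵏ = e is 7, so |⟨u³⁰⟩| = 7.

Answer: 7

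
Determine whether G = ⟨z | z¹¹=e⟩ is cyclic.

|G| = 11. The element z has order 11 (its powers give 11 distinct elements), so ⟨z⟩ = G and G is cyclic.

Answer: Yes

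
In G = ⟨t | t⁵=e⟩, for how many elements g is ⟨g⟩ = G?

G is cyclic of order 5. An element generates G iff its order is 5, and a cyclic group of order 5 has exactly φ(5) = 4 such elements.

Answer: 4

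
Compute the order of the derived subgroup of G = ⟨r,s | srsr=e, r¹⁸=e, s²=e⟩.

G' = [G, G] is generated by all commutators. The generator-pair commutators are: [r, s] = r².
The subgroup they normally generate is {e, r², r⁴, r⁶, r⁸, r¹⁰, r¹², r¹⁴, r¹⁶}, of order 9.
Check: |G/G'| = 36/9 = 4 is the order of the abelianisation.

Answer: 9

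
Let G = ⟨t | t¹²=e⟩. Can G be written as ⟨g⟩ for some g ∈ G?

|G| = 12. The element t has order 12 (its powers give 12 distinct elements), so ⟨t⟩ = G and G is cyclic.

Answer: Yes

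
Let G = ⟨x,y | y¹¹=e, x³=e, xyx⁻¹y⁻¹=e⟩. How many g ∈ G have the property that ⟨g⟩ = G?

G is cyclic of order 33. An element generates G iff its order is 33, and a cyclic group of order 33 has exactly φ(33) = 20 such elements.

Answer: 20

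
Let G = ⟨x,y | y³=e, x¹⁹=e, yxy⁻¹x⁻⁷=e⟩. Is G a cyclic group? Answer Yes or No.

Every cyclic group is abelian. But x·y = xy while y·x = x⁷y, so x·y ≠ y·x and G is not abelian. Hence G is not cyclic.

Answer: No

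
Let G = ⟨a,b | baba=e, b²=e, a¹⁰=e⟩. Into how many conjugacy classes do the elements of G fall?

The conjugacy classes (representative and size) are:
  [e] (size 1), [a] (size 2), [a²] (size 2), [a³] (size 2), [a⁴] (size 2), [a⁵] (size 1), [a²b] (size 5), [a³b] (size 5).
Class equation: 1 + 2 + 2 + 2 + 2 + 1 + 5 + 5 = 20 = |G|. So G has 8 conjugacy classes.

Answer: 8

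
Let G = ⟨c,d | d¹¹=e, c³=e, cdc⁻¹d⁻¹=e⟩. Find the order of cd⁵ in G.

Compute successive powers until reaching e:
  (cd⁵)¹ = cd⁵, (cd⁵)² = c²d¹⁰, (cd⁵)³ = d⁴, (cd⁵)⁴ = cd⁹, (cd⁵)⁵ = c²d³, (cd⁵)⁶ = d⁸, (cd⁵)⁷ = cd², (cd⁵)⁸ = c²d⁷, (cd⁵)⁹ = d, (cd⁵)¹⁰ = cd⁶, (cd⁵)¹¹ = c², (cd⁵)¹² = d⁵, (cd⁵)¹³ = cd¹⁰, (cd⁵)¹⁴ = c²d⁴, (cd⁵)¹⁵ = d⁹, (cd⁵)¹⁶ = cd³, (cd⁵)¹⁷ = c²d⁸, (cd⁵)¹⁸ = d², (cd⁵)¹⁹ = cd⁷, (cd⁵)²⁰ = c²d, (cd⁵)²¹ = d⁶, (cd⁵)²² = c, (cd⁵)²³ = c²d⁵, (cd⁵)²⁴ = d¹⁰, (cd⁵)²⁵ = cd⁴, (cd⁵)²⁶ = c²d⁹, (cd⁵)²⁷ = d³, (cd⁵)²⁸ = cd⁸, (cd⁵)²⁹ = c²d², (cd⁵)³⁰ = d⁷, (cd⁵)³¹ = cd, (cd⁵)³² = c²d⁶, (cd⁵)³³ = e.
The smallest positive k with (cd⁵)ᵏ = e is 33.

Answer: 33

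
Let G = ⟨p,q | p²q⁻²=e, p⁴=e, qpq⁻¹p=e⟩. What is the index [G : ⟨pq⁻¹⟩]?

First find ord(pq⁻¹) by computing successive powers:
  (pq⁻¹)¹ = pq⁻¹, (pq⁻¹)² = p², (pq⁻¹)³ = pq, (pq⁻¹)⁴ = e.
So |⟨pq⁻¹⟩| = ord(pq⁻¹) = 4. With |G| = 8, by Lagrange [G : ⟨pq⁻¹⟩] = 8/4 = 2.

Answer: 2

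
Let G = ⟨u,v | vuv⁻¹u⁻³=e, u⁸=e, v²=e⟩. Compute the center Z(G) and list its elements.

An element z ∈ Z(G) iff z commutes with every generator.
For example u⁴ is central: (u⁴)·u = u⁵ = u·(u⁴); (u⁴)·v = u⁴v = v·(u⁴).
Whereas u ∉ Z(G) since u·v = uv ≠ u³v = v·u.
Checking each of the 16 elements this way gives Z(G) = {e, u⁴}, of order 2.

Answer: {e, u⁴}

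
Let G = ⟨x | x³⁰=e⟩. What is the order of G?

G is generated by a single element, so G is cyclic. The relator gives x³⁰ = e and no smaller power is forced to be e, so the 30 powers {e, x, x², x³, x⁴, x⁵, x⁶, x⁷, x⁸, x⁹, x²², x²³, x²¹, x²⁰, x²⁴, x²⁵, x²⁶, x²⁷, x²⁸, x²⁹, x¹², x¹³, x¹¹, x¹⁰, x¹⁴, x¹⁵, x¹⁶, x¹⁷, x¹⁸, x¹⁹} are distinct. Hence |G| = 30.

Answer: 30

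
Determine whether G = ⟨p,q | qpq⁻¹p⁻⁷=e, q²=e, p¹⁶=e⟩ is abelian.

p·q = pq but q·p = p⁷q, so p·q ≠ q·p and G is not abelian.

Answer: No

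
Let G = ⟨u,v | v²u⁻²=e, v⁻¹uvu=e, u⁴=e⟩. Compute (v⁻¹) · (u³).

Compute (v⁻¹) · (u³) by multiplying left to right and reducing via the relations at each step:
  (v⁻¹) · u³ = uv⁻¹

Answer: uv⁻¹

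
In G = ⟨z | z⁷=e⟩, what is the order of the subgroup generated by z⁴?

|⟨z⁴⟩| equals the order of z⁴. Compute successive powers until reaching e:
  (z⁴)¹ = z⁴, (z⁴)² = z, (z⁴)³ = z⁵, (z⁴)⁴ = z², (z⁴)⁵ = z⁶, (z⁴)⁶ = z³, (z⁴)⁷ = e.
The smallest positive k with (z⁴)ᵏ = e is 7, so |⟨z⁴⟩| = 7.

Answer: 7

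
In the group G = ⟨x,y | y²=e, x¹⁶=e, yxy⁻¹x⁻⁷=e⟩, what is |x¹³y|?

Compute successive powers until reaching e:
  (x¹³y)¹ = x¹³y, (x¹³y)² = x⁸, (x¹³y)³ = x⁵y, (x¹³y)⁴ = e.
The smallest positive k with (x¹³y)ᵏ = e is 4.

Answer: 4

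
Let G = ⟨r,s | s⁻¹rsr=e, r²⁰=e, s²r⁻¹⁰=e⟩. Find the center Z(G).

An element z ∈ Z(G) iff z commutes with every generator.
For example r¹⁰ is central: (r¹⁰)·r = r¹¹ = r·(r¹⁰); (r¹⁰)·s = s⁻¹ = s·(r¹⁰).
Whereas r ∉ Z(G) since r·s = rs ≠ r⁹s⁻¹ = s·r.
Checking each of the 40 elements this way gives Z(G) = {e, r¹⁰}, of order 2.

Answer: {e, r¹⁰}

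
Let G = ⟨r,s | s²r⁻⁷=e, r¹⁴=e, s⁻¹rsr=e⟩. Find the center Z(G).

An element z ∈ Z(G) iff z commutes with every generator.
For example r⁷ is central: (r⁷)·r = r⁸ = r·(r⁷); (r⁷)·s = s⁻¹ = s·(r⁷).
Whereas r ∉ Z(G) since r·s = rs ≠ r⁶s⁻¹ = s·r.
Checking each of the 28 elements this way gives Z(G) = {e, r⁷}, of order 2.

Answer: {e, r⁷}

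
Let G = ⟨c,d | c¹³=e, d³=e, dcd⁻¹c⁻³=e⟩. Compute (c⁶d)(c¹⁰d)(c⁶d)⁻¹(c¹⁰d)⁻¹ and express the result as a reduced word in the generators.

[(c⁶d), (c¹⁰d)] = (c⁶d)·(c¹⁰d)·(c⁶d)⁻¹·(c¹⁰d)⁻¹.
  (c⁶d) · (c¹⁰d) = c¹⁰d²
  (c¹⁰d²) · (c¹¹d²) = c⁵d
  (c⁵d) · (cd²) = c⁸

Answer: c⁸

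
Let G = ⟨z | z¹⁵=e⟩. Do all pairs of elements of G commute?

G has a single generator, so G is cyclic and hence abelian.

Answer: Yes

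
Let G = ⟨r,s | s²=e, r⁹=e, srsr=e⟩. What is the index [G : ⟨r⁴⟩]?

First find ord(r⁴) by computing successive powers:
  (r⁴)¹ = r⁴, (r⁴)² = r⁸, (r⁴)³ = r³, (r⁴)⁴ = r⁷, (r⁴)⁵ = r², (r⁴)⁶ = r⁶, (r⁴)⁷ = r, (r⁴)⁸ = r⁵, (r⁴)⁹ = e.
So |⟨r⁴⟩| = ord(r⁴) = 9. With |G| = 18, by Lagrange [G : ⟨r⁴⟩] = 18/9 = 2.

Answer: 2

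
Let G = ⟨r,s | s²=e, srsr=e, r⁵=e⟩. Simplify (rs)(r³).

Compute (rs) · (r³) by multiplying left to right and reducing via the relations at each step:
  (rs) · r³ = r³s

Answer: r³s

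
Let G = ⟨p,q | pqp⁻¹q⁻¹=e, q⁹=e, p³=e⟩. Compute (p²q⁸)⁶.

Compute successive powers of (p²q⁸), reducing at each step:
  (p²q⁸)²: (p²q⁸) · p² = pq⁸;   (pq⁸) · q⁸ = pq⁷
  (p²q⁸)³: (pq⁷) · p² = q⁷;   (q⁷) · q⁸ = q⁶
  (p²q⁸)⁴: (q⁶) · p² = p²q⁶;   (p²q⁶) · q⁸ = p²q⁵
  (p²q⁸)⁵: (p²q⁵) · p² = pq⁵;   (pq⁵) · q⁸ = pq⁴
  (p²q⁸)⁶: (pq⁴) · p² = q⁴;   (q⁴) · q⁸ = q³

Answer: q³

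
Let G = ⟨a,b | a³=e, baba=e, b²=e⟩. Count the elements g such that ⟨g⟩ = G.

⟨g⟩ = G would require ord(g) = |G| = 6, but the maximum element order in G is 3 < 6. So G is not cyclic and no single element generates it: the count is 0.

Answer: 0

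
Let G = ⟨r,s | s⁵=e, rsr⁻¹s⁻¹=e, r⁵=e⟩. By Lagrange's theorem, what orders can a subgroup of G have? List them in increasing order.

|G| = 25 = 5². By Lagrange's theorem the order of any subgroup divides 25; the divisors of 25 are 1, 5, 25.

Answer: 1, 5, 25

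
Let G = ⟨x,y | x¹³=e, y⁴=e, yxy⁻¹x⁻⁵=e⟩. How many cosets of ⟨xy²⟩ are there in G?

First find ord(xy²) by computing successive powers:
  (xy²)¹ = xy², (xy²)² = e.
So |⟨xy²⟩| = ord(xy²) = 2. With |G| = 52, by Lagrange [G : ⟨xy²⟩] = 52/2 = 26.

Answer: 26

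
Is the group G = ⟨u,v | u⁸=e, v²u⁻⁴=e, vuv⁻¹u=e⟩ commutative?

u·v = uv but v·u = u³v⁻¹, so u·v ≠ v·u and G is not abelian.

Answer: No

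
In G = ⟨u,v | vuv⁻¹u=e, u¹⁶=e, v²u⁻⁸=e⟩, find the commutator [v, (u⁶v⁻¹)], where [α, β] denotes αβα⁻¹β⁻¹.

[v, (u⁶v⁻¹)] = v·(u⁶v⁻¹)·v⁻¹·(u⁶v⁻¹)⁻¹.
  v · (u⁶v⁻¹) = u¹⁰
  (u¹⁰) · (v⁻¹) = u²v
  (u²v) · (u⁶v) = u⁴

Answer: u⁴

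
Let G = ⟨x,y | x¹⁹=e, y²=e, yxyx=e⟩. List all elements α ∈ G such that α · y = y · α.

⟨y⟩ ⊆ C_G(y) since powers of y commute with y; so |C_G(y)| ≥ |⟨y⟩| = 2.
By orbit–stabilizer, |C_G(y)| = |G| / |conj. class of y| = 38 / 19 = 2.
The 2 elements commuting with y are {e, y}.

Answer: {e, y}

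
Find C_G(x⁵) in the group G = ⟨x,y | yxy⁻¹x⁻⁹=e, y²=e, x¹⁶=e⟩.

⟨x⁵⟩ ⊆ C_G(x⁵) since powers of x⁵ commute with x⁵; so |C_G(x⁵)| ≥ |⟨x⁵⟩| = 16.
By orbit–stabilizer, |C_G(x⁵)| = |G| / |conj. class of x⁵| = 32 / 2 = 16.
The 16 elements commuting with x⁵ are {e, x, x², x³, x⁴, x⁵, x⁶, x⁷, x⁸, x⁹, x¹⁰, x¹¹, x¹², x¹³, x¹⁴, x¹⁵}.

Answer: {e, x, x², x³, x⁴, x⁵, x⁶, x⁷, x⁸, x⁹, x¹⁰, x¹¹, x¹², x¹³, x¹⁴, x¹⁵}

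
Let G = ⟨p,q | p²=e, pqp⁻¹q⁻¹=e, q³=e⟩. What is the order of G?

Enumerate words in the generators, reducing via the relations: the distinct elements are
  {e, p, q, pq, q², pq²}.
No further products give new elements, so |G| = 6.

Answer: 6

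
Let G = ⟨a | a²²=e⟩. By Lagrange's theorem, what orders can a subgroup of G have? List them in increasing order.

|G| = 22 = 2 · 11. By Lagrange's theorem the order of any subgroup divides 22; the divisors of 22 are 1, 2, 11, 22.

Answer: 1, 2, 11, 22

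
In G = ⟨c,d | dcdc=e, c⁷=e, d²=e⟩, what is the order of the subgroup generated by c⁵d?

|⟨c⁵d⟩| equals the order of c⁵d. Compute successive powers until reaching e:
  (c⁵d)¹ = c⁵d, (c⁵d)² = e.
The smallest positive k with (c⁵d)ᵏ = e is 2, so |⟨c⁵d⟩| = 2.

Answer: 2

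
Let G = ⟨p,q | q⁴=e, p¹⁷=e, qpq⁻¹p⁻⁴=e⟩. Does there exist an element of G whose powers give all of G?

Every cyclic group is abelian. But p·q = pq while q·p = p⁴q, so p·q ≠ q·p and G is not abelian. Hence G is not cyclic.

Answer: No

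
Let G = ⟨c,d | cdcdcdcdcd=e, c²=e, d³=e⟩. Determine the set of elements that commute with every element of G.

An element z ∈ Z(G) iff z commutes with every generator.
For example e is central: e·c = c = c·e; e·d = d = d·e.
Whereas c ∉ Z(G) since c·d = cd ≠ dc = d·c.
Checking each of the 60 elements this way gives Z(G) = {e}, of order 1.

Answer: {e}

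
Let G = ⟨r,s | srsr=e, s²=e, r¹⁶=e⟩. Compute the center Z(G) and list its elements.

An element z ∈ Z(G) iff z commutes with every generator.
For example r⁸ is central: (r⁸)·r = r⁹ = r·(r⁸); (r⁸)·s = r⁸s = s·(r⁸).
Whereas r ∉ Z(G) since r·s = rs ≠ r¹⁵s = s·r.
Checking each of the 32 elements this way gives Z(G) = {e, r⁸}, of order 2.

Answer: {e, r⁸}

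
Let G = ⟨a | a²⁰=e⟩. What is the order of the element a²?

Compute successive powers until reaching e:
  (a²)¹ = a², (a²)² = a⁴, (a²)³ = a⁶, (a²)⁴ = a⁸, (a²)⁵ = a¹⁰, (a²)⁶ = a¹², (a²)⁷ = a¹⁴, (a²)⁸ = a¹⁶, (a²)⁹ = a¹⁸, (a²)¹⁰ = e.
The smallest positive k with (a²)ᵏ = e is 10.

Answer: 10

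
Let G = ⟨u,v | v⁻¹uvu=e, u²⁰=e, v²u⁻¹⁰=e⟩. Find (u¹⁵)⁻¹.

The order of (u¹⁵) is 4 (smallest k with (u¹⁵)ᵏ = e), so (u¹⁵)⁻¹ = (u¹⁵)³ = u⁵.
Check: (u¹⁵) · (u⁵) → (u¹⁵) · u⁵ = e, giving e as required.

Answer: u⁵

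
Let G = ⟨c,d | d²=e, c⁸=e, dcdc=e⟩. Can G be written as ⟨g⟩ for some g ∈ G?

Every cyclic group is abelian. But c·d = cd while d·c = c⁷d, so c·d ≠ d·c and G is not abelian. Hence G is not cyclic.

Answer: No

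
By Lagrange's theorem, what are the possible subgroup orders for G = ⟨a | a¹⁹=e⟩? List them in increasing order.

|G| = 19 = 19. By Lagrange's theorem the order of any subgroup divides 19; the divisors of 19 are 1, 19.

Answer: 1, 19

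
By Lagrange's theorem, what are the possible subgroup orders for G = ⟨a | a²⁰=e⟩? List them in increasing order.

|G| = 20 = 2² · 5. By Lagrange's theorem the order of any subgroup divides 20; the divisors of 20 are 1, 2, 4, 5, 10, 20.

Answer: 1, 2, 4, 5, 10, 20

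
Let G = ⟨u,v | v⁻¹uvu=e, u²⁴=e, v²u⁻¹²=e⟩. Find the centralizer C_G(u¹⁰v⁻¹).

⟨u¹⁰v⁻¹⟩ ⊆ C_G(u¹⁰v⁻¹) since powers of u¹⁰v⁻¹ commute with u¹⁰v⁻¹; so |C_G(u¹⁰v⁻¹)| ≥ |⟨u¹⁰v⁻¹⟩| = 4.
By orbit–stabilizer, |C_G(u¹⁰v⁻¹)| = |G| / |conj. class of u¹⁰v⁻¹| = 48 / 12 = 4.
The 4 elements commuting with u¹⁰v⁻¹ are {e, u¹², u¹⁰v, u¹⁰v⁻¹}.

Answer: {e, u¹², u¹⁰v, u¹⁰v⁻¹}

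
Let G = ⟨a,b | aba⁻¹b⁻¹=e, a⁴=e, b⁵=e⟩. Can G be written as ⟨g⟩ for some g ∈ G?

|G| = 20. The element ab has order 20 (its powers give 20 distinct elements), so ⟨ab⟩ = G and G is cyclic.

Answer: Yes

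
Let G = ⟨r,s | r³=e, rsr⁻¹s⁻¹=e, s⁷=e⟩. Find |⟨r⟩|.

|⟨r⟩| equals the order of r. Compute successive powers until reaching e:
  r¹ = r, r² = r², r³ = e.
The smallest positive k with rᵏ = e is 3, so |⟨r⟩| = 3.

Answer: 3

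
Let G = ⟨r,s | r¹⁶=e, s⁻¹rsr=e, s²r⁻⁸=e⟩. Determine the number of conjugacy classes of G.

The conjugacy classes (representative and size) are:
  [e] (size 1), [r] (size 2), [r¹⁴] (size 2), [r³] (size 2), [r¹²] (size 2), [r⁵] (size 2), [r¹⁰] (size 2), [r⁷] (size 2), [r⁸] (size 1), [r⁶s] (size 8), [r³s⁻¹] (size 8).
Class equation: 1 + 2 + 2 + 2 + 2 + 2 + 2 + 2 + 1 + 8 + 8 = 32 = |G|. So G has 11 conjugacy classes.

Answer: 11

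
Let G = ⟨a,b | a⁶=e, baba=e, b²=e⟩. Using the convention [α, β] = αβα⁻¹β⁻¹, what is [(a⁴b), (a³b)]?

[(a⁴b), (a³b)] = (a⁴b)·(a³b)·(a⁴b)⁻¹·(a³b)⁻¹.
  (a⁴b) · (a³b) = a
  a · (a⁴b) = a⁵b
  (a⁵b) · (a³b) = a²

Answer: a²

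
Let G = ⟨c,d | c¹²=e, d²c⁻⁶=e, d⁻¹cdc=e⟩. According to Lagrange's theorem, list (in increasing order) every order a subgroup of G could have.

|G| = 24 = 2³ · 3. By Lagrange's theorem the order of any subgroup divides 24; the divisors of 24 are 1, 2, 3, 4, 6, 8, 12, 24.

Answer: 1, 2, 3, 4, 6, 8, 12, 24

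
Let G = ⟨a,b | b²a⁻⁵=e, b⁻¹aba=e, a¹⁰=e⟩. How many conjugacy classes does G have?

The conjugacy classes (representative and size) are:
  [e] (size 1), [a] (size 2), [a⁸] (size 2), [a⁷] (size 2), [a⁴] (size 2), [a⁵] (size 1), [a⁴b] (size 5), [a²b⁻¹] (size 5).
Class equation: 1 + 2 + 2 + 2 + 2 + 1 + 5 + 5 = 20 = |G|. So G has 8 conjugacy classes.

Answer: 8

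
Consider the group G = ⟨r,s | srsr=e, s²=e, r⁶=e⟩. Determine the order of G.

Enumerate words in the generators, reducing via the relations: the distinct elements are
  {e, r, s, rs, r², r³, r⁴, r⁵, r²s, r³s, r⁴s, r⁵s}.
No further products give new elements, so |G| = 12.

Answer: 12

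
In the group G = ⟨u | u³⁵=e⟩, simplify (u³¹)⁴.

Compute successive powers of (u³¹), reducing at each step:
  (u³¹)²: (u³¹) · u³¹ = u²⁷
  (u³¹)³: (u²⁷) · u³¹ = u²³
  (u³¹)⁴: (u²³) · u³¹ = u¹⁹

Answer: u¹⁹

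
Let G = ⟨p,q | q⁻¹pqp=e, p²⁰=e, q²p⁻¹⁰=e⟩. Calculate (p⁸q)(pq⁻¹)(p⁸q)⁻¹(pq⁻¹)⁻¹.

[(p⁸q), (pq⁻¹)] = (p⁸q)·(pq⁻¹)·(p⁸q)⁻¹·(pq⁻¹)⁻¹.
  (p⁸q) · (pq⁻¹) = p⁷
  (p⁷) · (p⁸q⁻¹) = p⁵q
  (p⁵q) · (pq) = p¹⁴

Answer: p¹⁴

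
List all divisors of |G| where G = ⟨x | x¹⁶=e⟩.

|G| = 16 = 2⁴. By Lagrange's theorem the order of any subgroup divides 16; the divisors of 16 are 1, 2, 4, 8, 16.

Answer: 1, 2, 4, 8, 16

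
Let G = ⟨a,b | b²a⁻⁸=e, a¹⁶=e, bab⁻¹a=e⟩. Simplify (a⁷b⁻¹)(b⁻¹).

Compute (a⁷b⁻¹) · (b⁻¹) by multiplying left to right and reducing via the relations at each step:
  (a⁷b⁻¹) · b⁻¹ = a¹⁵

Answer: a¹⁵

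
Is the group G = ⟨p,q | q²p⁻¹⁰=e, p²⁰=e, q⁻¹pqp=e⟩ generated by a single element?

Every cyclic group is abelian. But p·q = pq while q·p = p⁹q⁻¹, so p·q ≠ q·p and G is not abelian. Hence G is not cyclic.

Answer: No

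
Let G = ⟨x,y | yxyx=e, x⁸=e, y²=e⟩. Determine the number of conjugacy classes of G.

The conjugacy classes (representative and size) are:
  [e] (size 1), [x] (size 2), [x⁶] (size 2), [x³] (size 2), [x⁴] (size 1), [y] (size 4), [x⁵y] (size 4).
Class equation: 1 + 2 + 2 + 2 + 1 + 4 + 4 = 16 = |G|. So G has 7 conjugacy classes.

Answer: 7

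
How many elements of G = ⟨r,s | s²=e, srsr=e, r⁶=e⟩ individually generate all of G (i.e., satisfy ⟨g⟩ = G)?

⟨g⟩ = G would require ord(g) = |G| = 12, but the maximum element order in G is 6 < 12. So G is not cyclic and no single element generates it: the count is 0.

Answer: 0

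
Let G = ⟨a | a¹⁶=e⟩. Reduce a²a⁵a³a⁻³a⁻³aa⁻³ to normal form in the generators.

Multiply left to right, reducing at each step:
  (a²) · a⁵ = a⁷
  (a⁷) · a³ = a¹⁰
  (a¹⁰) · a⁻³ = a⁷
  (a⁷) · a⁻³ = a⁴
  (a⁴) · a = a⁵
  (a⁵) · a⁻³ = a²

Answer: a²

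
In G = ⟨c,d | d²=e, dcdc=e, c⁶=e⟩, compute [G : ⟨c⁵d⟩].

First find ord(c⁵d) by computing successive powers:
  (c⁵d)¹ = c⁵d, (c⁵d)² = e.
So |⟨c⁵d⟩| = ord(c⁵d) = 2. With |G| = 12, by Lagrange [G : ⟨c⁵d⟩] = 12/2 = 6.

Answer: 6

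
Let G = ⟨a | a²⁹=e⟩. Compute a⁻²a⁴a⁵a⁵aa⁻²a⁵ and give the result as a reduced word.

Multiply left to right, reducing at each step:
  (a²⁷) · a⁴ = a²
  (a²) · a⁵ = a⁷
  (a⁷) · a⁵ = a¹²
  (a¹²) · a = a¹³
  (a¹³) · a⁻² = a¹¹
  (a¹¹) · a⁵ = a¹⁶

Answer: a¹⁶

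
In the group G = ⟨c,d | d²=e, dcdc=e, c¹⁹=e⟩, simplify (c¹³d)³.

Compute successive powers of (c¹³d), reducing at each step:
  (c¹³d)²: (c¹³d) · c¹³ = d;   d · d = e
  (c¹³d)³: e · c¹³ = c¹³;   (c¹³) · d = c¹³d

Answer: c¹³d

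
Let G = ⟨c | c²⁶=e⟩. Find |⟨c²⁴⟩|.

|⟨c²⁴⟩| equals the order of c²⁴. Compute successive powers until reaching e:
  (c²⁴)¹ = c²⁴, (c²⁴)² = c²², (c²⁴)³ = c²⁰, (c²⁴)⁴ = c¹⁸, (c²⁴)⁵ = c¹⁶, (c²⁴)⁶ = c¹⁴, (c²⁴)⁷ = c¹², (c²⁴)⁸ = c¹⁰, (c²⁴)⁹ = c⁸, (c²⁴)¹⁰ = c⁶, (c²⁴)¹¹ = c⁴, (c²⁴)¹² = c², (c²⁴)¹³ = e.
The smallest positive k with (c²⁴)ᵏ = e is 13, so |⟨c²⁴⟩| = 13.

Answer: 13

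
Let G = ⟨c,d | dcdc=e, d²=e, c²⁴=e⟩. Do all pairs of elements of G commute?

c·d = cd but d·c = c²³d, so c·d ≠ d·c and G is not abelian.

Answer: No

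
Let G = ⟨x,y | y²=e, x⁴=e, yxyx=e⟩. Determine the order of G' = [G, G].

G' = [G, G] is generated by all commutators. The generator-pair commutators are: [x, y] = x².
The subgroup they normally generate is {e, x²}, of order 2.
Check: |G/G'| = 8/2 = 4 is the order of the abelianisation.

Answer: 2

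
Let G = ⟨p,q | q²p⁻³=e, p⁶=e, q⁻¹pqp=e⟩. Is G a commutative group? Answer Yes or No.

p·q = pq but q·p = p²q⁻¹, so p·q ≠ q·p and G is not abelian.

Answer: No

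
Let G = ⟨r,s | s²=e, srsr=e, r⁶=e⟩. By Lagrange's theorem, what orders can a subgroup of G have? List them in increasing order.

|G| = 12 = 2² · 3. By Lagrange's theorem the order of any subgroup divides 12; the divisors of 12 are 1, 2, 3, 4, 6, 12.

Answer: 1, 2, 3, 4, 6, 12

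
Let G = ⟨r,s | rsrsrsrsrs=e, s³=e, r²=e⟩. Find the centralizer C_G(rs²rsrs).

⟨rs²rsrs⟩ ⊆ C_G(rs²rsrs) since powers of rs²rsrs commute with rs²rsrs; so |C_G(rs²rsrs)| ≥ |⟨rs²rsrs⟩| = 3.
By orbit–stabilizer, |C_G(rs²rsrs)| = |G| / |conj. class of rs²rsrs| = 60 / 20 = 3.
The 3 elements commuting with rs²rsrs are {e, rs²rsrs, s²rs²rsr}.

Answer: {e, rs²rsrs, s²rs²rsr}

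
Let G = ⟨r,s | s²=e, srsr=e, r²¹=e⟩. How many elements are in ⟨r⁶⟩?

|⟨r⁶⟩| equals the order of r⁶. Compute successive powers until reaching e:
  (r⁶)¹ = r⁶, (r⁶)² = r¹², (r⁶)³ = r¹⁸, (r⁶)⁴ = r³, (r⁶)⁵ = r⁹, (r⁶)⁶ = r¹⁵, (r⁶)⁷ = e.
The smallest positive k with (r⁶)ᵏ = e is 7, so |⟨r⁶⟩| = 7.

Answer: 7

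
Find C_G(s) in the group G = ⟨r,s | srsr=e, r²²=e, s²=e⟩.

⟨s⟩ ⊆ C_G(s) since powers of s commute with s; so |C_G(s)| ≥ |⟨s⟩| = 2.
By orbit–stabilizer, |C_G(s)| = |G| / |conj. class of s| = 44 / 11 = 4.
The 4 elements commuting with s are {e, r¹¹, s, r¹¹s}.

Answer: {e, r¹¹, s, r¹¹s}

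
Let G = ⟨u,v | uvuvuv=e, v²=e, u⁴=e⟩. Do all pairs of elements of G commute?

u·v = uv but v·u = vu, so u·v ≠ v·u and G is not abelian.

Answer: No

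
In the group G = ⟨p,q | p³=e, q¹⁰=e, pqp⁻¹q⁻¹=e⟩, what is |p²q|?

Compute successive powers until reaching e:
  (p²q)¹ = p²q, (p²q)² = pq², (p²q)³ = q³, (p²q)⁴ = p²q⁴, (p²q)⁵ = pq⁵, (p²q)⁶ = q⁶, (p²q)⁷ = p²q⁷, (p²q)⁸ = pq⁸, (p²q)⁹ = q⁹, (p²q)¹⁰ = p², (p²q)¹¹ = pq, (p²q)¹² = q², (p²q)¹³ = p²q³, (p²q)¹⁴ = pq⁴, (p²q)¹⁵ = q⁵, (p²q)¹⁶ = p²q⁶, (p²q)¹⁷ = pq⁷, (p²q)¹⁸ = q⁸, (p²q)¹⁹ = p²q⁹, (p²q)²⁰ = p, (p²q)²¹ = q, (p²q)²² = p²q², (p²q)²³ = pq³, (p²q)²⁴ = q⁴, (p²q)²⁵ = p²q⁵, (p²q)²⁶ = pq⁶, (p²q)²⁷ = q⁷, (p²q)²⁸ = p²q⁸, (p²q)²⁹ = pq⁹, (p²q)³⁰ = e.
The smallest positive k with (p²q)ᵏ = e is 30.

Answer: 30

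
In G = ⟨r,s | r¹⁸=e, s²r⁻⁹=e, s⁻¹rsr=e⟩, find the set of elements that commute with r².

⟨r²⟩ ⊆ C_G(r²) since powers of r² commute with r²; so |C_G(r²)| ≥ |⟨r²⟩| = 9.
By orbit–stabilizer, |C_G(r²)| = |G| / |conj. class of r²| = 36 / 2 = 18.
The 18 elements commuting with r² are {e, r, r², r³, r⁴, r⁵, r⁶, r⁷, r⁸, r⁹, r¹⁰, r¹¹, r¹², r¹³, r¹⁴, r¹⁵, r¹⁶, r¹⁷}.

Answer: {e, r, r², r³, r⁴, r⁵, r⁶, r⁷, r⁸, r⁹, r¹⁰, r¹¹, r¹², r¹³, r¹⁴, r¹⁵, r¹⁶, r¹⁷}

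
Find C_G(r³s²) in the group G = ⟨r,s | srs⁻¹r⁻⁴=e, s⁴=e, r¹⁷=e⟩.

⟨r³s²⟩ ⊆ C_G(r³s²) since powers of r³s² commute with r³s²; so |C_G(r³s²)| ≥ |⟨r³s²⟩| = 2.
By orbit–stabilizer, |C_G(r³s²)| = |G| / |conj. class of r³s²| = 68 / 17 = 4.
The 4 elements commuting with r³s² are {e, r⁴s, r³s², r¹⁶s³}.

Answer: {e, r⁴s, r³s², r¹⁶s³}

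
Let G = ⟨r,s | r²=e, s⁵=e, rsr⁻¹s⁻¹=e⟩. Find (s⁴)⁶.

Compute successive powers of (s⁴), reducing at each step:
  (s⁴)²: (s⁴) · s⁴ = s³
  (s⁴)³: (s³) · s⁴ = s²
  (s⁴)⁴: (s²) · s⁴ = s
  (s⁴)⁵: s · s⁴ = e
  (s⁴)⁶: e · s⁴ = s⁴

Answer: s⁴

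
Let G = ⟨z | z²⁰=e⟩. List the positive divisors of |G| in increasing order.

|G| = 20 = 2² · 5. By Lagrange's theorem the order of any subgroup divides 20; the divisors of 20 are 1, 2, 4, 5, 10, 20.

Answer: 1, 2, 4, 5, 10, 20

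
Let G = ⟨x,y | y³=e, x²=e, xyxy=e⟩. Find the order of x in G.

Compute successive powers until reaching e:
  x¹ = x, x² = e.
The smallest positive k with xᵏ = e is 2.

Answer: 2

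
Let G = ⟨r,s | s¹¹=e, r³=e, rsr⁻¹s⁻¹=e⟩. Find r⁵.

Compute successive powers of r, reducing at each step:
  r²: r · r = r²
  r³: (r²) · r = e
  r⁴: e · r = r
  r⁵: r · r = r²

Answer: r²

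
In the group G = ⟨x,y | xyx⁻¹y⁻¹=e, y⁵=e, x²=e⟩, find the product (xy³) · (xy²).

Compute (xy³) · (xy²) by multiplying left to right and reducing via the relations at each step:
  (xy³) · x = y³
  (y³) · y² = e

Answer: e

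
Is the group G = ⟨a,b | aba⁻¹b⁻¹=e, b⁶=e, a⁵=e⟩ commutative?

Each pair of generators commutes: a·b = ab = b·a. Since the generators pairwise commute, every element of G commutes with every other, so G is abelian.

Answer: Yes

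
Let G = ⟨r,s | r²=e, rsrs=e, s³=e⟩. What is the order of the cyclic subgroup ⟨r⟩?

|⟨r⟩| equals the order of r. Compute successive powers until reaching e:
  r¹ = r, r² = e.
The smallest positive k with rᵏ = e is 2, so |⟨r⟩| = 2.

Answer: 2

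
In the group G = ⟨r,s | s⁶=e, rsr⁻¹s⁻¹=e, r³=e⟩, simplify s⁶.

Compute successive powers of s, reducing at each step:
  s²: s · s = s²
  s³: (s²) · s = s³
  s⁴: (s³) · s = s⁴
  s⁵: (s⁴) · s = s⁵
  s⁶: (s⁵) · s = e

Answer: e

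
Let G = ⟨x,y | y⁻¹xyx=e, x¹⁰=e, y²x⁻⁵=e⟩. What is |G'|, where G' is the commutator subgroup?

G' = [G, G] is generated by all commutators. The generator-pair commutators are: [x, y] = x².
The subgroup they normally generate is {e, x², x⁴, x⁶, x⁸}, of order 5.
Check: |G/G'| = 20/5 = 4 is the order of the abelianisation.

Answer: 5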